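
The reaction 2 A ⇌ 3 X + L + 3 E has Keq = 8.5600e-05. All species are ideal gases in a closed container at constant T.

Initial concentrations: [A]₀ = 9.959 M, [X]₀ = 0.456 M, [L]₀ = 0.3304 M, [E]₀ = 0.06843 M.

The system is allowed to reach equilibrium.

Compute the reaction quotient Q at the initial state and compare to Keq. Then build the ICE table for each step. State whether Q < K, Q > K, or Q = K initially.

Q₀ = 1.0121e-07; Q < K (proceeds forward)

Q₀ = 1.0121e-07 vs Keq = 8.5600e-05 ⇒ Q<K, forward
Step 1:
                  A         X         L         E
  I           9.959     0.456    0.3304   0.06843
  C         -0.1933      0.29   0.09666      0.29
  E           9.766     0.746    0.4271    0.3584
  solve Keq expr → x = 0.09666; check Q = 8.5600e-05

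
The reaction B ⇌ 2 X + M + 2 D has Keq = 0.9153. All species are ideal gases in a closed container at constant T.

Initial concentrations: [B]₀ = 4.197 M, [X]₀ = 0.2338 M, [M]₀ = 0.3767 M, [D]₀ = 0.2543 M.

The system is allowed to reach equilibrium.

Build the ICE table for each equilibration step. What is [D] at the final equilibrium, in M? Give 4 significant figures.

Q₀ = 3.1728e-04 vs Keq = 0.9153 ⇒ Q<K, forward
Step 1:
                  B         X         M         D
  Initial     4.197    0.2338    0.3767    0.2543
  Change    -0.5637     1.127    0.5637     1.127
  Equil       3.633     1.361    0.9404     1.382
  solve Keq expr → x = 0.5637; check Q = 0.9153

[D]_eq = 1.382 M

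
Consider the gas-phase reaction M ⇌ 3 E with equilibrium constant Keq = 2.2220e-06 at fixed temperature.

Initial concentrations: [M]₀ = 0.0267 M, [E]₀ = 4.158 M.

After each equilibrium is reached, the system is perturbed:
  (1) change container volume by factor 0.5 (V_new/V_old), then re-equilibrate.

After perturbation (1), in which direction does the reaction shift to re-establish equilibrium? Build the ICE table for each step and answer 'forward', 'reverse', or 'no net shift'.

Direction: reverse

Q₀ = 2692 vs Keq = 2.2220e-06 ⇒ Q>K, reverse
Step 1:
                    M           E
  init         0.0267       4.158
  Δ             1.381      -4.143
  eq            1.408     0.01463
  solve Keq expr → x = -1.381; check Q = 2.2220e-06
Then change container volume by factor 0.5 (V_new/V_old).
Step 2:
                    M           E
  init          2.816     0.02925
  Δ          0.003605    -0.01082
  eq            2.819     0.01843
  solve Keq expr → x = -0.003605; check Q = 2.2220e-06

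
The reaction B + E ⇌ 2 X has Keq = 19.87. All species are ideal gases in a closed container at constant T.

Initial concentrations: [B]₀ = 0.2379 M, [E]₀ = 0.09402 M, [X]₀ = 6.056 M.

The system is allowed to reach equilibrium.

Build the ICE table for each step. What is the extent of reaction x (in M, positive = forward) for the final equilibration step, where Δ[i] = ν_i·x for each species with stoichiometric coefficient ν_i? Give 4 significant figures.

Q₀ = 1640 vs Keq = 19.87 ⇒ Q>K, reverse
Step 1:
                   B          E          X
  I           0.2379    0.09402      6.056
  C           0.8251     0.8251      -1.65
  E            1.063     0.9191      4.406
  solve Keq expr → x = -0.8251; check Q = 19.87

x = -0.8251 M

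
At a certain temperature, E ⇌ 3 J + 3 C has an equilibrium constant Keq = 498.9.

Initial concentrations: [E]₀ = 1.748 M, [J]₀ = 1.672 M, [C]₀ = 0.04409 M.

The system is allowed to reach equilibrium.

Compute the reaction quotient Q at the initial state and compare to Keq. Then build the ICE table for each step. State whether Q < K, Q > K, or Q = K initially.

Q₀ = 2.2919e-04 vs Keq = 498.9 ⇒ Q<K, forward
Step 1:
                    E           J           C
  init          1.748       1.672     0.04409
  Δ           -0.6985       2.095       2.095
  eq             1.05       3.767       2.139
  solve Keq expr → x = 0.6985; check Q = 498.9

Q₀ = 2.2919e-04; Q < K (proceeds forward)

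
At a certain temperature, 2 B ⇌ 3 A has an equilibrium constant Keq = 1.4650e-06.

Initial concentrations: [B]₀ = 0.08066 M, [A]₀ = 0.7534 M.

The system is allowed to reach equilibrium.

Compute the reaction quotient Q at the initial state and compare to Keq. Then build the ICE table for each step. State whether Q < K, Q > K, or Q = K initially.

Q₀ = 65.73; Q > K (proceeds reverse)

Q₀ = 65.73 vs Keq = 1.4650e-06 ⇒ Q>K, reverse
Step 1:
                    B           A
  Initial     0.08066      0.7534
  Change        0.497     -0.7455
  Equil        0.5777    0.007878
  solve Keq expr → x = -0.2485; check Q = 1.4650e-06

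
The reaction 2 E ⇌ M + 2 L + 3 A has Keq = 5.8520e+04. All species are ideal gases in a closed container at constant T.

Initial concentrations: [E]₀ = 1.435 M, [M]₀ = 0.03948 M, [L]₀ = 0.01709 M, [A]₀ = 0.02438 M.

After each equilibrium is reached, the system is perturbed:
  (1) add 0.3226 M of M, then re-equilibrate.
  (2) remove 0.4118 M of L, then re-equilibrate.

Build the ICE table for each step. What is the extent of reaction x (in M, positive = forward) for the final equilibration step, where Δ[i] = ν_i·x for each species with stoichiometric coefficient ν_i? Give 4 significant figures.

Q₀ = 8.1144e-11 vs Keq = 5.8520e+04 ⇒ Q<K, forward
Step 1:
                    E           M           L           A
  I             1.435     0.03948     0.01709     0.02438
  C            -1.419      0.7094       1.419       2.128
  E           0.01622      0.7489       1.436       2.153
  solve Keq expr → x = 0.7094; check Q = 5.8520e+04
Then add 0.3226 M of M.
Step 2:
                    E           M           L           A
  I           0.01622       1.071       1.436       2.153
  C          0.003065   -0.001532   -0.003065   -0.004597
  E           0.01929        1.07       1.433       2.148
  solve Keq expr → x = -0.001532; check Q = 5.8520e+04
Then remove 0.4118 M of L.
Step 3:
                    E           M           L           A
  I           0.01929        1.07       1.021       2.148
  C         -0.005375    0.002688    0.005375    0.008063
  E           0.01391       1.073       1.026       2.156
  solve Keq expr → x = 0.002688; check Q = 5.8520e+04

x = 0.002688 M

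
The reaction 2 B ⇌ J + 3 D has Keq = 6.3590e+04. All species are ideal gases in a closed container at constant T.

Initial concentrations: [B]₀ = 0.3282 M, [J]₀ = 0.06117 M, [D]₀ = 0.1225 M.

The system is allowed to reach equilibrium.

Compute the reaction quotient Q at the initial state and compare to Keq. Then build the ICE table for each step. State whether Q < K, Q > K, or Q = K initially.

Q₀ = 0.001044 vs Keq = 6.3590e+04 ⇒ Q<K, forward
Step 1:
                    B           J           D
  Initial      0.3282     0.06117      0.1225
  Change      -0.3273      0.1636      0.4909
  Equil    9.0341e-04      0.2248      0.6134
  solve Keq expr → x = 0.1636; check Q = 6.3590e+04

Q₀ = 0.001044; Q < K (proceeds forward)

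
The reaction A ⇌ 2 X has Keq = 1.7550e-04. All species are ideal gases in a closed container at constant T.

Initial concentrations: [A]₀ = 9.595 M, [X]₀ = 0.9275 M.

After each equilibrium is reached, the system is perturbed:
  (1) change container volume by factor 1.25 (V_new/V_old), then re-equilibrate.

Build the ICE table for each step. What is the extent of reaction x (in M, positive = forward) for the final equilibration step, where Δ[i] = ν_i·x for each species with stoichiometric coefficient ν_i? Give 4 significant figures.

Q₀ = 0.08966 vs Keq = 1.7550e-04 ⇒ Q>K, reverse
Step 1:
                   A          X
  init         9.595     0.9275
  Δ           0.4428    -0.8855
  eq           10.04    0.04197
  solve Keq expr → x = -0.4428; check Q = 1.7550e-04
Then change container volume by factor 1.25 (V_new/V_old).
Step 2:
                   A          X
  init          8.03    0.03358
  Δ        -0.001979   0.003959
  eq           8.028    0.03754
  solve Keq expr → x = 0.001979; check Q = 1.7550e-04

x = 0.001979 M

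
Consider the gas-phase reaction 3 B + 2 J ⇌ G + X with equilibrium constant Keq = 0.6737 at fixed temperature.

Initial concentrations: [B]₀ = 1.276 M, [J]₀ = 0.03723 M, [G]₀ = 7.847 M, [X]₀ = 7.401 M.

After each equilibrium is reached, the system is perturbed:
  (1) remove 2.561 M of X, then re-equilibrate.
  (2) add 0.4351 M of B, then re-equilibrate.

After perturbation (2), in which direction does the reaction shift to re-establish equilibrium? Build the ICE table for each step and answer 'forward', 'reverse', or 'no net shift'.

Direction: forward

Q₀ = 2.0168e+04 vs Keq = 0.6737 ⇒ Q>K, reverse
Step 1:
                    B           J           G           X
  Initial       1.276     0.03723       7.847       7.401
  Change        2.042       1.362     -0.6808     -0.6808
  Equil         3.318       1.399       7.166        6.72
  solve Keq expr → x = -0.6808; check Q = 0.6737
Then remove 2.561 M of X.
Step 2:
                    B           J           G           X
  Initial       3.318       1.399       7.166       4.159
  Change      -0.2315     -0.1543     0.07715     0.07715
  Equil         3.087       1.244       7.243       4.236
  solve Keq expr → x = 0.07715; check Q = 0.6737
Then add 0.4351 M of B.
Step 3:
                    B           J           G           X
  Initial       3.522       1.244       7.243       4.236
  Change      -0.1859      -0.124     0.06198     0.06198
  Equil         3.336        1.12       7.305       4.298
  solve Keq expr → x = 0.06198; check Q = 0.6737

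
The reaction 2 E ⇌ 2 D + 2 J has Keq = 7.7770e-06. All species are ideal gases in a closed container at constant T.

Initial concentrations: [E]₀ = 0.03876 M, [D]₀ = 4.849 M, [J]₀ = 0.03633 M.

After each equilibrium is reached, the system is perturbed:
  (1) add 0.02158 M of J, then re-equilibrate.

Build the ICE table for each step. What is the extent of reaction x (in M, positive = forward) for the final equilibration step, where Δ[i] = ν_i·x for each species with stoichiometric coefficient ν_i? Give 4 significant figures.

Q₀ = 20.66 vs Keq = 7.7770e-06 ⇒ Q>K, reverse
Step 1:
                    E           D           J
  init        0.03876       4.849     0.03633
  Δ           0.03629    -0.03629    -0.03629
  eq          0.07505       4.813  4.3486e-05
  solve Keq expr → x = -0.01814; check Q = 7.7770e-06
Then add 0.02158 M of J.
Step 2:
                    E           D           J
  init        0.07505       4.813     0.02162
  Δ           0.02157    -0.02157    -0.02157
  eq          0.09661       4.791  5.6235e-05
  solve Keq expr → x = -0.01078; check Q = 7.7770e-06

x = -0.01078 M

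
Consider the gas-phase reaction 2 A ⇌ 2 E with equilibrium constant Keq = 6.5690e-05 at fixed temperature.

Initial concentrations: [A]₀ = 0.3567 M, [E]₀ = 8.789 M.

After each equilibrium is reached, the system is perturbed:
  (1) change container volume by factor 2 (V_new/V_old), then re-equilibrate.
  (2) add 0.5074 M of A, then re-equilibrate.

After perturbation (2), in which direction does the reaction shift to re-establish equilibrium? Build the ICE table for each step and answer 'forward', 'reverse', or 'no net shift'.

Q₀ = 607.1 vs Keq = 6.5690e-05 ⇒ Q>K, reverse
Step 1:
                    A           E
  I            0.3567       8.789
  C             8.715      -8.715
  E             9.072     0.07353
  solve Keq expr → x = -4.358; check Q = 6.5690e-05
Then change container volume by factor 2 (V_new/V_old).
Step 2:
                    A           E
  I             4.536     0.03676
  C                 0           0
  E             4.536     0.03676
  solve Keq expr → x = 0; check Q = 6.5690e-05
Then add 0.5074 M of A.
Step 3:
                    A           E
  I             5.043     0.03676
  C         -0.004079    0.004079
  E             5.039     0.04084
  solve Keq expr → x = 0.00204; check Q = 6.5690e-05

Direction: forward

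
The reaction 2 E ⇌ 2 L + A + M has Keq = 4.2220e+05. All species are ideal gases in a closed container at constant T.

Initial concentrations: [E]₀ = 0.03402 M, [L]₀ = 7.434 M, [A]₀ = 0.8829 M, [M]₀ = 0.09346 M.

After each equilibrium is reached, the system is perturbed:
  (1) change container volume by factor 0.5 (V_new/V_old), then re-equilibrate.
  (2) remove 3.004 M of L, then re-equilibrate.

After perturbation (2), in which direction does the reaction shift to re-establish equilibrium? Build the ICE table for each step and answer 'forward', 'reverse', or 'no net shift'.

Direction: forward

Q₀ = 3940 vs Keq = 4.2220e+05 ⇒ Q<K, forward
Step 1:
                    E           L           A           M
  Initial     0.03402       7.434      0.8829     0.09346
  Change     -0.03043     0.03043     0.01522     0.01522
  Equil      0.003589       7.464      0.8981      0.1087
  solve Keq expr → x = 0.01522; check Q = 4.2220e+05
Then change container volume by factor 0.5 (V_new/V_old).
Step 2:
                    E           L           A           M
  Initial    0.007178       14.93       1.796      0.2174
  Change     0.007041   -0.007041    -0.00352    -0.00352
  Equil       0.01422       14.92       1.793      0.2138
  solve Keq expr → x = -0.00352; check Q = 4.2220e+05
Then remove 3.004 M of L.
Step 3:
                    E           L           A           M
  Initial     0.01422       11.92       1.793      0.2138
  Change    -0.002818    0.002818    0.001409    0.001409
  Equil        0.0114       11.92       1.794      0.2152
  solve Keq expr → x = 0.001409; check Q = 4.2220e+05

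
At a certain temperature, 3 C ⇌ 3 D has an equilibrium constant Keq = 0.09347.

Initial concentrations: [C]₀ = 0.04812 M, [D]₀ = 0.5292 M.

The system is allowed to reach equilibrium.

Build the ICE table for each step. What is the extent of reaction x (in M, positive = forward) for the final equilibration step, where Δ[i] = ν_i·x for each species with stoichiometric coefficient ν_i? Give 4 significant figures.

x = -0.1163 M

Q₀ = 1330 vs Keq = 0.09347 ⇒ Q>K, reverse
Step 1:
                    C           D
  init        0.04812      0.5292
  Δ             0.349      -0.349
  eq           0.3971      0.1802
  solve Keq expr → x = -0.1163; check Q = 0.09347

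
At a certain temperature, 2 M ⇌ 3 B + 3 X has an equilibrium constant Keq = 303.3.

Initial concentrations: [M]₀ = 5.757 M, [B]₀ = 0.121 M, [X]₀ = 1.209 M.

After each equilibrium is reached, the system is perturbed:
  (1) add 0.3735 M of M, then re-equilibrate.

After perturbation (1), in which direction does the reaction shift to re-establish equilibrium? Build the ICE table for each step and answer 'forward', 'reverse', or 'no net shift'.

Q₀ = 9.4459e-05 vs Keq = 303.3 ⇒ Q<K, forward
Step 1:
                    M           B           X
  I             5.757       0.121       1.209
  C            -2.216       3.323       3.323
  E             3.541       3.444       4.532
  solve Keq expr → x = 1.108; check Q = 303.3
Then add 0.3735 M of M.
Step 2:
                    M           B           X
  I             3.915       3.444       4.532
  C          -0.07205      0.1081      0.1081
  E             3.843       3.552        4.64
  solve Keq expr → x = 0.03602; check Q = 303.3

Direction: forward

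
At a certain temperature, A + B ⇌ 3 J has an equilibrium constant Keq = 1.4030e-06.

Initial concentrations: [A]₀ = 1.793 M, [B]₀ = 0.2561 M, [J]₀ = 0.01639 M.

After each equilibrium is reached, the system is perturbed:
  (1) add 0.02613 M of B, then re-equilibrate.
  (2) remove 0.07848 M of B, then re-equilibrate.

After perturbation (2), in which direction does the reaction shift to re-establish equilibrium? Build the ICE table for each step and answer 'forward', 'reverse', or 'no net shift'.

Direction: reverse

Q₀ = 9.5884e-06 vs Keq = 1.4030e-06 ⇒ Q>K, reverse
Step 1:
                  A         B         J
  Initial     1.793    0.2561   0.01639
  Change   0.002573  0.002573  -0.00772
  Equil       1.796    0.2587   0.00867
  solve Keq expr → x = -0.002573; check Q = 1.4030e-06
Then add 0.02613 M of B.
Step 2:
                  A         B         J
  Initial     1.796    0.2848   0.00867
  Change  -9.3824e-05 -9.3824e-05 2.8147e-04
  Equil       1.795    0.2847  0.008951
  solve Keq expr → x = 9.3824e-05; check Q = 1.4030e-06
Then remove 0.07848 M of B.
Step 3:
                  A         B         J
  Initial     1.795    0.2062  0.008951
  Change  3.0263e-04 3.0263e-04 -9.0790e-04
  Equil       1.796    0.2065  0.008043
  solve Keq expr → x = -3.0263e-04; check Q = 1.4030e-06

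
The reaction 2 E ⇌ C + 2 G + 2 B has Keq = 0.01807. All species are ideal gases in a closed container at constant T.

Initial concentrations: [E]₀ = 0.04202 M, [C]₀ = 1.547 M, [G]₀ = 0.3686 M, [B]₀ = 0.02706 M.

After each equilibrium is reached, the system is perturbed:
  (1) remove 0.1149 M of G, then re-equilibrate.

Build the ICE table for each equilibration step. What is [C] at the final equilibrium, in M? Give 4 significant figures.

Q₀ = 0.08717 vs Keq = 0.01807 ⇒ Q>K, reverse
Step 1:
                  E         C         G         B
  init      0.04202     1.547    0.3686   0.02706
  Δ         0.01101 -0.005503  -0.01101  -0.01101
  eq        0.05303     1.541    0.3576   0.01605
  solve Keq expr → x = -0.005503; check Q = 0.01807
Then remove 0.1149 M of G.
Step 2:
                  E         C         G         B
  init      0.05303     1.541    0.2427   0.01605
  Δ       -0.004948  0.002474  0.004948  0.004948
  eq        0.04808     1.544    0.2476     0.021
  solve Keq expr → x = 0.002474; check Q = 0.01807

[C]_eq = 1.544 M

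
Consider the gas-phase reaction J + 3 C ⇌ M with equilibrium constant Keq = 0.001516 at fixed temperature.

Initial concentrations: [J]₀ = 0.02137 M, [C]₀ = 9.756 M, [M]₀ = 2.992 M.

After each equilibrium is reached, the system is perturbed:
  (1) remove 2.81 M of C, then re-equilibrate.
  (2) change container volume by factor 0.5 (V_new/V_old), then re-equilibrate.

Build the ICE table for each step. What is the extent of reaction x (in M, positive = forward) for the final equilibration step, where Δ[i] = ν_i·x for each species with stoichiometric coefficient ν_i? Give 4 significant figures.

x = 1.462 M

Q₀ = 0.1508 vs Keq = 0.001516 ⇒ Q>K, reverse
Step 1:
                    J           C           M
  I           0.02137       9.756       2.992
  C            0.7917       2.375     -0.7917
  E             0.813       12.13         2.2
  solve Keq expr → x = -0.7917; check Q = 0.001516
Then remove 2.81 M of C.
Step 2:
                    J           C           M
  I             0.813       9.321         2.2
  C            0.3232      0.9696     -0.3232
  E             1.136       10.29       1.877
  solve Keq expr → x = -0.3232; check Q = 0.001516
Then change container volume by factor 0.5 (V_new/V_old).
Step 3:
                    J           C           M
  I             2.272       20.58       3.754
  C            -1.462      -4.387       1.462
  E            0.8102       16.19       5.217
  solve Keq expr → x = 1.462; check Q = 0.001516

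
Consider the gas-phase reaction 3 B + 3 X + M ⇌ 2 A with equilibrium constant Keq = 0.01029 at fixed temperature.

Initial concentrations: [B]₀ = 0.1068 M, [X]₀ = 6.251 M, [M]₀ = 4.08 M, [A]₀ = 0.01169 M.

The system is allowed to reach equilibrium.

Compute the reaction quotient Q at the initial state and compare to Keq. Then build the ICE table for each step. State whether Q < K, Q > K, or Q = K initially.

Q₀ = 1.1257e-04 vs Keq = 0.01029 ⇒ Q<K, forward
Step 1:
                    B           X           M           A
  init         0.1068       6.251        4.08     0.01169
  Δ          -0.04874    -0.04874    -0.01625      0.0325
  eq          0.05806       6.202       4.064     0.04419
  solve Keq expr → x = 0.01625; check Q = 0.01029

Q₀ = 1.1257e-04; Q < K (proceeds forward)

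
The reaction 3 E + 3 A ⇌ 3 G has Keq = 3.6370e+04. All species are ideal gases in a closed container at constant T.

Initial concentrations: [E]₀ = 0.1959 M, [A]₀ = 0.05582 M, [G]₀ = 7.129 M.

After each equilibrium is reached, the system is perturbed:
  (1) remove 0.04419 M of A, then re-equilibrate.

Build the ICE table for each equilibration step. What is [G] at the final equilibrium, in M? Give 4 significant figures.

Q₀ = 2.7709e+08 vs Keq = 3.6370e+04 ⇒ Q>K, reverse
Step 1:
                    E           A           G
  I            0.1959     0.05582       7.129
  C            0.3324      0.3324     -0.3324
  E            0.5283      0.3883       6.797
  solve Keq expr → x = -0.1108; check Q = 3.6370e+04
Then remove 0.04419 M of A.
Step 2:
                    E           A           G
  I            0.5283      0.3441       6.797
  C           0.02517     0.02517    -0.02517
  E            0.5535      0.3692       6.771
  solve Keq expr → x = -0.008388; check Q = 3.6370e+04

[G]_eq = 6.771 M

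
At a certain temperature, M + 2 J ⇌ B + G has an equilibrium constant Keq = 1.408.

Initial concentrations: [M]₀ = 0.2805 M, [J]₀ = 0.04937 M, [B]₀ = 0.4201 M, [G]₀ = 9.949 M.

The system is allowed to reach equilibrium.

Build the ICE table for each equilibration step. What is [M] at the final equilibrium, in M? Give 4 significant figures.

[M]_eq = 0.6437 M

Q₀ = 6113 vs Keq = 1.408 ⇒ Q>K, reverse
Step 1:
                   M          J          B          G
  init        0.2805    0.04937     0.4201      9.949
  Δ           0.3632     0.7264    -0.3632    -0.3632
  eq          0.6437     0.7758     0.0569      9.586
  solve Keq expr → x = -0.3632; check Q = 1.408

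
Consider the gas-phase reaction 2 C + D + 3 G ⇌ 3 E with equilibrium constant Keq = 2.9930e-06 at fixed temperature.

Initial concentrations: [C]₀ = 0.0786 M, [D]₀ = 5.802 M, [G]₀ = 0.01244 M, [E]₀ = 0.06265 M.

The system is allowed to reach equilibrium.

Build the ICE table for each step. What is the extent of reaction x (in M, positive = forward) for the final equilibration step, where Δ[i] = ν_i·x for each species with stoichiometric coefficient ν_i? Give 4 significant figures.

x = -0.02073 M

Q₀ = 3564 vs Keq = 2.9930e-06 ⇒ Q>K, reverse
Step 1:
                    C           D           G           E
  init         0.0786       5.802     0.01244     0.06265
  Δ           0.04145     0.02073     0.06218    -0.06218
  eq           0.1201       5.823     0.07462  4.7081e-04
  solve Keq expr → x = -0.02073; check Q = 2.9930e-06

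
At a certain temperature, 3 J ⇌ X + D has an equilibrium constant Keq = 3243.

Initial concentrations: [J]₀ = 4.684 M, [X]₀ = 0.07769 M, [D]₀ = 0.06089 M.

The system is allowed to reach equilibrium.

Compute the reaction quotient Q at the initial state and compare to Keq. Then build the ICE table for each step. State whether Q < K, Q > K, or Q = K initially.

Q₀ = 4.6032e-05 vs Keq = 3243 ⇒ Q<K, forward
Step 1:
                   J          X          D
  init         4.684    0.07769    0.06089
  Δ           -4.592      1.531      1.531
  eq         0.09241      1.608      1.591
  solve Keq expr → x = 1.531; check Q = 3243

Q₀ = 4.6032e-05; Q < K (proceeds forward)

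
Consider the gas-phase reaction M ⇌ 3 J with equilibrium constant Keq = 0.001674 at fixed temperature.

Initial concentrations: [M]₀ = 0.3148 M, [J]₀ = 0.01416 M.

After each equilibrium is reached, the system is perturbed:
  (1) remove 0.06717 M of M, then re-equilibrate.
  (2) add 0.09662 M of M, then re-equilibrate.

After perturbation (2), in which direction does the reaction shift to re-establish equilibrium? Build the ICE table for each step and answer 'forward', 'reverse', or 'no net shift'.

Q₀ = 9.0189e-06 vs Keq = 0.001674 ⇒ Q<K, forward
Step 1:
                  M         J
  init       0.3148   0.01416
  Δ        -0.02157   0.06472
  eq         0.2932   0.07888
  solve Keq expr → x = 0.02157; check Q = 0.001674
Then remove 0.06717 M of M.
Step 2:
                  M         J
  init       0.2261   0.07888
  Δ        0.002109 -0.006328
  eq         0.2282   0.07256
  solve Keq expr → x = -0.002109; check Q = 0.001674
Then add 0.09662 M of M.
Step 3:
                  M         J
  init       0.3248   0.07256
  Δ       -0.002939  0.008816
  eq         0.3218   0.08137
  solve Keq expr → x = 0.002939; check Q = 0.001674

Direction: forward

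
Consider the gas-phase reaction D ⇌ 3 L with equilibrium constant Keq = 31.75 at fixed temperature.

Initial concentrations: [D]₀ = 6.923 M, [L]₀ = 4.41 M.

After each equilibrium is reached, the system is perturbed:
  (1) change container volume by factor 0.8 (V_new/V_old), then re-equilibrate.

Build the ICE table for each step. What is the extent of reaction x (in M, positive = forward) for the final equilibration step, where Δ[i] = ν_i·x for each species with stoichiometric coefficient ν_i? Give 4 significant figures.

x = -0.3121 M

Q₀ = 12.39 vs Keq = 31.75 ⇒ Q<K, forward
Step 1:
                   D          L
  I            6.923       4.41
  C          -0.4928      1.478
  E             6.43      5.888
  solve Keq expr → x = 0.4928; check Q = 31.75
Then change container volume by factor 0.8 (V_new/V_old).
Step 2:
                   D          L
  I            8.038       7.36
  C           0.3121    -0.9363
  E             8.35      6.424
  solve Keq expr → x = -0.3121; check Q = 31.75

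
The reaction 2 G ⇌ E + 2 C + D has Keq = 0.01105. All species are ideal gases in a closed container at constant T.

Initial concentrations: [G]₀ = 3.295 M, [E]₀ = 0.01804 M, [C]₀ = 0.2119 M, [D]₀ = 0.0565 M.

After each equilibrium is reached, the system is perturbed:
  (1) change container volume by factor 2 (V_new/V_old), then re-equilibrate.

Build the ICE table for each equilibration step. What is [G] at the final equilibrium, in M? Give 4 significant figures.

Q₀ = 4.2154e-06 vs Keq = 0.01105 ⇒ Q<K, forward
Step 1:
                   G          E          C          D
  I            3.295    0.01804     0.2119     0.0565
  C          -0.6116     0.3058     0.6116     0.3058
  E            2.683     0.3238     0.8235     0.3623
  solve Keq expr → x = 0.3058; check Q = 0.01105
Then change container volume by factor 2 (V_new/V_old).
Step 2:
                   G          E          C          D
  I            1.342     0.1619     0.4118     0.1812
  C          -0.1289    0.06446     0.1289    0.06446
  E            1.213     0.2264     0.5407     0.2456
  solve Keq expr → x = 0.06446; check Q = 0.01105

[G]_eq = 1.213 M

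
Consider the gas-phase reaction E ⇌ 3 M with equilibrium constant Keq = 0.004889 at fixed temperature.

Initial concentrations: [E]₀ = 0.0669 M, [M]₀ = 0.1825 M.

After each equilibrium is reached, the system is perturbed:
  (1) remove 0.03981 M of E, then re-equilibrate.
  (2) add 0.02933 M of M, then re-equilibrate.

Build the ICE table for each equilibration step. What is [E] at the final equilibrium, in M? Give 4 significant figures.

Q₀ = 0.09086 vs Keq = 0.004889 ⇒ Q>K, reverse
Step 1:
                    E           M
  init         0.0669      0.1825
  Δ           0.03446     -0.1034
  eq           0.1014     0.07913
  solve Keq expr → x = -0.03446; check Q = 0.004889
Then remove 0.03981 M of E.
Step 2:
                    E           M
  init        0.06155     0.07913
  Δ          0.003612    -0.01084
  eq          0.06516      0.0683
  solve Keq expr → x = -0.003612; check Q = 0.004889
Then add 0.02933 M of M.
Step 3:
                    E           M
  init        0.06516     0.09763
  Δ          0.008795    -0.02639
  eq          0.07395     0.07124
  solve Keq expr → x = -0.008795; check Q = 0.004889

[E]_eq = 0.07395 M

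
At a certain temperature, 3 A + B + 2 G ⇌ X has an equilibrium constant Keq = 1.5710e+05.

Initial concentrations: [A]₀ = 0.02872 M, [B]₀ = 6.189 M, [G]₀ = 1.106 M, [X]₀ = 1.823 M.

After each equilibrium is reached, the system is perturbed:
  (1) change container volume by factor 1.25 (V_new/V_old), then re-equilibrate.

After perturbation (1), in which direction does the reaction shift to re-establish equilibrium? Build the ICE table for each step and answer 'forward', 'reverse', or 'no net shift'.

Direction: reverse

Q₀ = 1.0165e+04 vs Keq = 1.5710e+05 ⇒ Q<K, forward
Step 1:
                   A          B          G          X
  Initial    0.02872      6.189      1.106      1.823
  Change    -0.01709  -0.005698    -0.0114   0.005698
  Equil      0.01163      6.183      1.095      1.829
  solve Keq expr → x = 0.005698; check Q = 1.5710e+05
Then change container volume by factor 1.25 (V_new/V_old).
Step 2:
                   A          B          G          X
  Initial     0.0093      4.947     0.8757      1.463
  Change    0.004156   0.001385   0.002771  -0.001385
  Equil      0.01346      4.948     0.8785      1.462
  solve Keq expr → x = -0.001385; check Q = 1.5710e+05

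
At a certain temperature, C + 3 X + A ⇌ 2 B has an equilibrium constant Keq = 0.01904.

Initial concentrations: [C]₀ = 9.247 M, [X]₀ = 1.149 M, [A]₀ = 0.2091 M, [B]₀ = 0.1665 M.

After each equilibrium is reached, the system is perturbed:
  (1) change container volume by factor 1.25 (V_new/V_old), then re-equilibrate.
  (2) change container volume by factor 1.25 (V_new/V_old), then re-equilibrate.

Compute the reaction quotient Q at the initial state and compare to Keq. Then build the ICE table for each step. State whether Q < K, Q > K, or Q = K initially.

Q₀ = 0.009452; Q < K (proceeds forward)

Q₀ = 0.009452 vs Keq = 0.01904 ⇒ Q<K, forward
Step 1:
                   C          X          A          B
  init         9.247      1.149     0.2091     0.1665
  Δ         -0.02019   -0.06056   -0.02019    0.04037
  eq           9.227      1.088     0.1889     0.2069
  solve Keq expr → x = 0.02019; check Q = 0.01904
Then change container volume by factor 1.25 (V_new/V_old).
Step 2:
                   C          X          A          B
  init         7.381     0.8708     0.1511     0.1655
  Δ          0.01547    0.04642    0.01547   -0.03095
  eq           7.397     0.9172     0.1666     0.1345
  solve Keq expr → x = -0.01547; check Q = 0.01904
Then change container volume by factor 1.25 (V_new/V_old).
Step 3:
                   C          X          A          B
  init         5.918     0.7337     0.1333     0.1076
  Δ          0.01098    0.03295    0.01098   -0.02197
  eq           5.929     0.7667     0.1443    0.08567
  solve Keq expr → x = -0.01098; check Q = 0.01904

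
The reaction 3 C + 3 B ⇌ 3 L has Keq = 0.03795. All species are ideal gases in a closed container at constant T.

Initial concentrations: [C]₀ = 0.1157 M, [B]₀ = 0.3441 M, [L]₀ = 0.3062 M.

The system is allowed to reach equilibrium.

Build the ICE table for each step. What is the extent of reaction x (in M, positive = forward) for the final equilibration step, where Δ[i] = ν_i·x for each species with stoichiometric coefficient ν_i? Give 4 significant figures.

Q₀ = 454.9 vs Keq = 0.03795 ⇒ Q>K, reverse
Step 1:
                   C          B          L
  Initial     0.1157     0.3441     0.3062
  Change      0.2372     0.2372    -0.2372
  Equil       0.3529     0.5813    0.06895
  solve Keq expr → x = -0.07908; check Q = 0.03795

x = -0.07908 M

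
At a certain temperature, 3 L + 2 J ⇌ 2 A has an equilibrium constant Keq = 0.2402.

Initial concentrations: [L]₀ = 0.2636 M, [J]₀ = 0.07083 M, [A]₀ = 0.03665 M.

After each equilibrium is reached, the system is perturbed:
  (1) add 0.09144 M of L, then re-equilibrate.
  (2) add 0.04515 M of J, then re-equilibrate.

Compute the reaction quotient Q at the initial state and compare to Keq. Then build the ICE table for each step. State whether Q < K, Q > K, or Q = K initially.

Q₀ = 14.62; Q > K (proceeds reverse)

Q₀ = 14.62 vs Keq = 0.2402 ⇒ Q>K, reverse
Step 1:
                    L           J           A
  init         0.2636     0.07083     0.03665
  Δ           0.04261     0.02841    -0.02841
  eq           0.3062     0.09924    0.008241
  solve Keq expr → x = -0.0142; check Q = 0.2402
Then add 0.09144 M of L.
Step 2:
                    L           J           A
  init         0.3977     0.09924    0.008241
  Δ         -0.004988   -0.003325    0.003325
  eq           0.3927     0.09591     0.01157
  solve Keq expr → x = 0.001663; check Q = 0.2402
Then add 0.04515 M of J.
Step 3:
                    L           J           A
  init         0.3927      0.1411     0.01157
  Δ         -0.006724   -0.004483    0.004483
  eq           0.3859      0.1366     0.01605
  solve Keq expr → x = 0.002241; check Q = 0.2402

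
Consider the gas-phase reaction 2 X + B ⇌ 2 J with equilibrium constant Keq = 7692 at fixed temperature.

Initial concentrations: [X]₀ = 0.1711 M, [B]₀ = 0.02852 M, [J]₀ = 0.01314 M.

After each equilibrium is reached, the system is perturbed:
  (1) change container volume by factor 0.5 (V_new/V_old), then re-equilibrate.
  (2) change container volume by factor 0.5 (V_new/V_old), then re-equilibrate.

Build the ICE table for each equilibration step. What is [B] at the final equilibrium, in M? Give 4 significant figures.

Q₀ = 0.2068 vs Keq = 7692 ⇒ Q<K, forward
Step 1:
                    X           B           J
  I            0.1711     0.02852     0.01314
  C          -0.05694    -0.02847     0.05694
  E            0.1142  4.8996e-05     0.07008
  solve Keq expr → x = 0.02847; check Q = 7692
Then change container volume by factor 0.5 (V_new/V_old).
Step 2:
                    X           B           J
  I            0.2283  9.7992e-05      0.1402
  C       -9.7771e-05 -4.8886e-05  9.7771e-05
  E            0.2282  4.9106e-05      0.1403
  solve Keq expr → x = 4.8886e-05; check Q = 7692
Then change container volume by factor 0.5 (V_new/V_old).
Step 3:
                    X           B           J
  I            0.4564  9.8213e-05      0.2805
  C       -9.8102e-05 -4.9051e-05  9.8102e-05
  E            0.4563  4.9162e-05      0.2806
  solve Keq expr → x = 4.9051e-05; check Q = 7692

[B]_eq = 4.9162e-05 M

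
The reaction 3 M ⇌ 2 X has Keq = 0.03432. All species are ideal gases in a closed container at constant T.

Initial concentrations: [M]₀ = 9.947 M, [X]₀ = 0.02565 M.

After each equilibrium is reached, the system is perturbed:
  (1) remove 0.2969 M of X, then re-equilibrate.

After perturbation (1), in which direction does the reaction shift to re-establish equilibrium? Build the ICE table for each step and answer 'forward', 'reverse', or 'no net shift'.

Direction: forward

Q₀ = 6.6850e-07 vs Keq = 0.03432 ⇒ Q<K, forward
Step 1:
                  M         X
  I           9.947   0.02565
  C          -3.996     2.664
  E           5.951      2.69
  solve Keq expr → x = 1.332; check Q = 0.03432
Then remove 0.2969 M of X.
Step 2:
                  M         X
  I           5.951     2.393
  C         -0.2219    0.1479
  E           5.729     2.541
  solve Keq expr → x = 0.07395; check Q = 0.03432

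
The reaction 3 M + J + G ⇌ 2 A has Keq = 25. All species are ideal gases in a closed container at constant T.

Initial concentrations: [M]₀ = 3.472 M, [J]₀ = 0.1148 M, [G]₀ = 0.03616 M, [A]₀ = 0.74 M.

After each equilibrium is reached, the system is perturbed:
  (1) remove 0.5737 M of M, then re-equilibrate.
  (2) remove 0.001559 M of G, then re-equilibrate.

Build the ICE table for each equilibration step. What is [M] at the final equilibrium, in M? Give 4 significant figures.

[M]_eq = 2.83 M

Q₀ = 3.152 vs Keq = 25 ⇒ Q<K, forward
Step 1:
                    M           J           G           A
  Initial       3.472      0.1148     0.03616        0.74
  Change     -0.08571    -0.02857    -0.02857     0.05714
  Equil         3.386     0.08623    0.007591      0.7971
  solve Keq expr → x = 0.02857; check Q = 25
Then remove 0.5737 M of M.
Step 2:
                    M           J           G           A
  Initial       2.813     0.08623    0.007591      0.7971
  Change       0.0136    0.004534    0.004534   -0.009068
  Equil         2.826     0.09076     0.01212      0.7881
  solve Keq expr → x = -0.004534; check Q = 25
Then remove 0.001559 M of G.
Step 3:
                    M           J           G           A
  Initial       2.826     0.09076     0.01057      0.7881
  Change     0.003802    0.001267    0.001267   -0.002535
  Equil          2.83     0.09203     0.01183      0.7855
  solve Keq expr → x = -0.001267; check Q = 25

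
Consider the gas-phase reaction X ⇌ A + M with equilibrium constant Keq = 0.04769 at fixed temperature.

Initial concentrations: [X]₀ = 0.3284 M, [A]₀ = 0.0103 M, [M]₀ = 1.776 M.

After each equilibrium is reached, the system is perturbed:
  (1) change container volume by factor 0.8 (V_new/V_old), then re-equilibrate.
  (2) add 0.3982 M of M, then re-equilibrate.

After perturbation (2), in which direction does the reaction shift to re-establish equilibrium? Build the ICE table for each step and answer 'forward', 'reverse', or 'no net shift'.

Q₀ = 0.0557 vs Keq = 0.04769 ⇒ Q>K, reverse
Step 1:
                  X         A         M
  I          0.3284    0.0103     1.776
  C        0.001436 -0.001436 -0.001436
  E          0.3298  0.008864     1.775
  solve Keq expr → x = -0.001436; check Q = 0.04769
Then change container volume by factor 0.8 (V_new/V_old).
Step 2:
                  X         A         M
  I          0.4123   0.01108     2.218
  C        0.002161 -0.002161 -0.002161
  E          0.4145  0.008919     2.216
  solve Keq expr → x = -0.002161; check Q = 0.04769
Then add 0.3982 M of M.
Step 3:
                  X         A         M
  I          0.4145  0.008919     2.614
  C         0.00133  -0.00133  -0.00133
  E          0.4158  0.007589     2.613
  solve Keq expr → x = -0.00133; check Q = 0.04769

Direction: reverse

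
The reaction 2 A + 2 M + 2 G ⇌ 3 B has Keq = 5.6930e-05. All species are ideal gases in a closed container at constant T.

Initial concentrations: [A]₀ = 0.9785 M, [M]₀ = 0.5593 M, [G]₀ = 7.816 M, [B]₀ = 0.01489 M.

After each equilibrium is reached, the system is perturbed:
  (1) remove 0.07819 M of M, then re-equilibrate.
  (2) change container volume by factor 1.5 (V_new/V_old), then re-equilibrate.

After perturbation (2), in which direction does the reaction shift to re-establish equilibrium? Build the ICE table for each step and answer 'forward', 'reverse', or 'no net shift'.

Q₀ = 1.8043e-07 vs Keq = 5.6930e-05 ⇒ Q<K, forward
Step 1:
                   A          M          G          B
  Initial     0.9785     0.5593      7.816    0.01489
  Change    -0.05099   -0.05099   -0.05099    0.07649
  Equil       0.9275     0.5083      7.765    0.09138
  solve Keq expr → x = 0.0255; check Q = 5.6930e-05
Then remove 0.07819 M of M.
Step 2:
                   A          M          G          B
  Initial     0.9275     0.4301      7.765    0.09138
  Change    0.005688   0.005688   0.005688  -0.008533
  Equil       0.9332     0.4358      7.771    0.08284
  solve Keq expr → x = -0.002844; check Q = 5.6930e-05
Then change container volume by factor 1.5 (V_new/V_old).
Step 3:
                   A          M          G          B
  Initial     0.6221     0.2905       5.18    0.05523
  Change      0.0113     0.0113     0.0113   -0.01695
  Equil       0.6334     0.3018      5.192    0.03828
  solve Keq expr → x = -0.00565; check Q = 5.6930e-05

Direction: reverse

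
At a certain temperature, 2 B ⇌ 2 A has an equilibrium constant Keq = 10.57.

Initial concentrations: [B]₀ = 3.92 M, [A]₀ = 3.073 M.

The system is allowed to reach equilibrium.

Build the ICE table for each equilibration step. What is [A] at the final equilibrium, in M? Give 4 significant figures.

[A]_eq = 5.348 M

Q₀ = 0.6145 vs Keq = 10.57 ⇒ Q<K, forward
Step 1:
                   B          A
  init          3.92      3.073
  Δ           -2.275      2.275
  eq           1.645      5.348
  solve Keq expr → x = 1.138; check Q = 10.57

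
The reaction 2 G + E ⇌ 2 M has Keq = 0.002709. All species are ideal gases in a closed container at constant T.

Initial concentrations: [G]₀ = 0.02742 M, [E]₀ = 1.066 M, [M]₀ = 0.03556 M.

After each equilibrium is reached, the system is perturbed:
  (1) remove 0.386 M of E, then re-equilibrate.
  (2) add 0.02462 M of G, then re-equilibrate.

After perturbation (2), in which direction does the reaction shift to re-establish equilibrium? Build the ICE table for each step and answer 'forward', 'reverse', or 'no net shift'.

Q₀ = 1.578 vs Keq = 0.002709 ⇒ Q>K, reverse
Step 1:
                  G         E         M
  Initial   0.02742     1.066   0.03556
  Change    0.03233   0.01616  -0.03233
  Equil     0.05975     1.082  0.003235
  solve Keq expr → x = -0.01616; check Q = 0.002709
Then remove 0.386 M of E.
Step 2:
                  G         E         M
  Initial   0.05975    0.6962  0.003235
  Change  6.1309e-04 3.0655e-04 -6.1309e-04
  Equil     0.06036    0.6965  0.002622
  solve Keq expr → x = -3.0655e-04; check Q = 0.002709
Then add 0.02462 M of G.
Step 3:
                  G         E         M
  Initial   0.08498    0.6965  0.002622
  Change  -0.001024 -5.1180e-04  0.001024
  Equil     0.08395     0.696  0.003645
  solve Keq expr → x = 5.1180e-04; check Q = 0.002709

Direction: forward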